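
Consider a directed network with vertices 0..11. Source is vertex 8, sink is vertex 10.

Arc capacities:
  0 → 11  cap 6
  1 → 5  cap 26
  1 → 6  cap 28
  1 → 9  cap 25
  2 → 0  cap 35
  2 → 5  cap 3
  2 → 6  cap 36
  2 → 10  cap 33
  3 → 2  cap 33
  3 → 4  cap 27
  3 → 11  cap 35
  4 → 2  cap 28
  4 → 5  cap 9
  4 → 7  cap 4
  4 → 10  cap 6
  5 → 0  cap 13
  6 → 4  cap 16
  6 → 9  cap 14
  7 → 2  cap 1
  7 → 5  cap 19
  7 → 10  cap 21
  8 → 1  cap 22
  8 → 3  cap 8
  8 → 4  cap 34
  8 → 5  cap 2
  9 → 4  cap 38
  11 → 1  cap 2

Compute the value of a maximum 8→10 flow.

Maximum flow value: 43

augment #1: 8→4→10 bottleneck 6, total now 6
augment #2: 8→3→2→10 bottleneck 8, total now 14
augment #3: 8→4→2→10 bottleneck 25, total now 39
augment #4: 8→4→7→10 bottleneck 3, total now 42
augment #5: 8→1→6→4→7→10 bottleneck 1, total now 43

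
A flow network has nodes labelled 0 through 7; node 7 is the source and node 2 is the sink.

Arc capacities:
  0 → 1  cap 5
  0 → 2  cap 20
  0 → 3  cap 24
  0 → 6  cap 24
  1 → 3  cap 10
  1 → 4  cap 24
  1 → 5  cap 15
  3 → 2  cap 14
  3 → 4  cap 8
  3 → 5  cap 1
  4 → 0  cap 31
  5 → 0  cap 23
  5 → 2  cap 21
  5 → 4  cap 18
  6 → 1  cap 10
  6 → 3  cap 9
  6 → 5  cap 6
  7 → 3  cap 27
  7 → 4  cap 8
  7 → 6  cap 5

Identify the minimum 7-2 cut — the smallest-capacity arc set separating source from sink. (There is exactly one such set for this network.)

Min-cut arcs: {(3,2), (3,4), (3,5), (7,4), (7,6)} (total capacity 36)

augment #1: 7→3→2 push 14
augment #2: 7→3→5→2 push 1
augment #3: 7→4→0→2 push 8
augment #4: 7→6→5→2 push 5
augment #5: 7→3→4→0→2 push 8
max flow = 36; residual-reachable set from 7 gives S-side
cut edges (S→T): {(3,2), (3,4), (3,5), (7,4), (7,6)} total cap 36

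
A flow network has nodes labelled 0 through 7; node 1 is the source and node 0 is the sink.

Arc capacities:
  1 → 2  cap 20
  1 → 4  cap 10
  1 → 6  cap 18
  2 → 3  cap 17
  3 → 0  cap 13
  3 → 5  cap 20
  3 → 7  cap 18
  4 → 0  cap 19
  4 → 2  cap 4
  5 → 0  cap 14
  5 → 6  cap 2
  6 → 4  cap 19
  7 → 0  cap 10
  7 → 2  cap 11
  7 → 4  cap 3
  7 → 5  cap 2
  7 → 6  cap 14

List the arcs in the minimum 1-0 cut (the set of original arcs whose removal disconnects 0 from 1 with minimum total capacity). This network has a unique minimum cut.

Min-cut arcs: {(2,3), (4,0)} (total capacity 36)

augment #1: 1→4→0 push 10
augment #2: 1→2→3→0 push 13
augment #3: 1→6→4→0 push 9
augment #4: 1→2→3→5→0 push 4
max flow = 36; residual-reachable set from 1 gives S-side
cut edges (S→T): {(2,3), (4,0)} total cap 36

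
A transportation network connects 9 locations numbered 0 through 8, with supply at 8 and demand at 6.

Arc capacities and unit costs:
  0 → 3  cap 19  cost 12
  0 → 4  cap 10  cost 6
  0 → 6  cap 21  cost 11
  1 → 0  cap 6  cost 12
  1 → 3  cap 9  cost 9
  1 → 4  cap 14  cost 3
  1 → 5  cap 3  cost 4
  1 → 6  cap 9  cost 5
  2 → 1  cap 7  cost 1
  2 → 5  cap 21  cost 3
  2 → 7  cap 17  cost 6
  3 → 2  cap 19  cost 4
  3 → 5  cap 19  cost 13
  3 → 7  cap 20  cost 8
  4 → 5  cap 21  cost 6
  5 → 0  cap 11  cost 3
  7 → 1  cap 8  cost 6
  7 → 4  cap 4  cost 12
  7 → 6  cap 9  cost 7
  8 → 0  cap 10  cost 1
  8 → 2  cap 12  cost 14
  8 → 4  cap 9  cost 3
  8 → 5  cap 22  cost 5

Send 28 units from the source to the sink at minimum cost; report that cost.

shortest-cost path #1: 8→0→6 push 10 @ unit cost 12 (adds 120)
shortest-cost path #2: 8→5→0→6 push 11 @ unit cost 19 (adds 209)
shortest-cost path #3: 8→2→1→6 push 7 @ unit cost 20 (adds 140)
total cost = 469

Minimum cost for 28 units: 469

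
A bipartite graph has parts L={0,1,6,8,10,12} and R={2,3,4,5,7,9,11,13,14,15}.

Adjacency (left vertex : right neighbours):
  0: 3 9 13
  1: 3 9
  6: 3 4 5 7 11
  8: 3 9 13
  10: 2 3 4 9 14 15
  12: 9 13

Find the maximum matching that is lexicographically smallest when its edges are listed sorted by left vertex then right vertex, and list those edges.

Lex-smallest maximum matching: {(0,3), (1,9), (6,4), (8,13), (10,2)}

|M| = 5 (so the lex-smallest maximum matching has 5 edges)
process left vertices in ascending order; for each, take the smallest-labelled available neighbour that still permits 5 edges overall, or leave it unmatched if none does
lex-smallest matching: {0-3, 1-9, 6-4, 8-13, 10-2}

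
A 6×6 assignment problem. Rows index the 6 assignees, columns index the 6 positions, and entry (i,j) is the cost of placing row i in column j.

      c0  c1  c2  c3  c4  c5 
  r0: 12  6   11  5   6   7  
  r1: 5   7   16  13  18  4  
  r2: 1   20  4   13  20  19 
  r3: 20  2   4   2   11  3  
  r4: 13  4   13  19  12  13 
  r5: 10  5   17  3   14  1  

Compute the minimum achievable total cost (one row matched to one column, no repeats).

Minimum assignment cost: 22

one of 2 optimal assignments: row0→col4 (cost 6), row1→col0 (cost 5), row2→col2 (cost 4), row3→col3 (cost 2), row4→col1 (cost 4), row5→col5 (cost 1)
total = 6 + 5 + 4 + 2 + 4 + 1 = 22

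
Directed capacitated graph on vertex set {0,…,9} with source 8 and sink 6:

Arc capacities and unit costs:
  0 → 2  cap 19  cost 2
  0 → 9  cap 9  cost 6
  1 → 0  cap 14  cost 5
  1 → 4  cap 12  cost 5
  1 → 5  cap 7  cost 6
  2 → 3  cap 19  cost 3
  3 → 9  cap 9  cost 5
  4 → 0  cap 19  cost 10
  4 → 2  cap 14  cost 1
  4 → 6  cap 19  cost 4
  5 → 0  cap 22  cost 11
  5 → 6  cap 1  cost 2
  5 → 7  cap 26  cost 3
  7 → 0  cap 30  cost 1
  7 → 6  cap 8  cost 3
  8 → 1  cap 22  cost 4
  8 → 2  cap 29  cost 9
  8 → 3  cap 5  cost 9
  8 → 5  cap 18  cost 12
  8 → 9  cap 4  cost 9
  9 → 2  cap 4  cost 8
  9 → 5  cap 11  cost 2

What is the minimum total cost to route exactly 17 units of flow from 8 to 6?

shortest-cost path #1: 8→1→5→6 push 1 @ unit cost 12 (adds 12)
shortest-cost path #2: 8→1→4→6 push 12 @ unit cost 13 (adds 156)
shortest-cost path #3: 8→1→5→7→6 push 4 @ unit cost 16 (adds 64)
total cost = 232

Minimum cost for 17 units: 232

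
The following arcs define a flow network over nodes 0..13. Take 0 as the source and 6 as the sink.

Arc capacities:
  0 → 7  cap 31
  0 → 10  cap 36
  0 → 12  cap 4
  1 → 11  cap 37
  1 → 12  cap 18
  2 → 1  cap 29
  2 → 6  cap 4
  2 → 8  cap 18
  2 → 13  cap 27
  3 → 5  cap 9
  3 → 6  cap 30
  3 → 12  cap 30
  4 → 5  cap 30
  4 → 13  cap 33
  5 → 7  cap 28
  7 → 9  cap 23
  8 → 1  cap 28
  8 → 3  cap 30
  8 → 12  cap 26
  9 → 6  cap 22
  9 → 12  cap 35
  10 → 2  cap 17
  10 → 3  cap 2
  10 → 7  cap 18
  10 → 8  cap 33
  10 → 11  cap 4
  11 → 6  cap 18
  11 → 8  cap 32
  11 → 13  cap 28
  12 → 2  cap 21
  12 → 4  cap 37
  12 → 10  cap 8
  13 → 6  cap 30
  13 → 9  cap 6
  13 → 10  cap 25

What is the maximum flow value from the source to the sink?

augment #1: 0→7→9→6 bottleneck 22, total now 22
augment #2: 0→10→2→6 bottleneck 4, total now 26
augment #3: 0→10→3→6 bottleneck 2, total now 28
augment #4: 0→10→11→6 bottleneck 4, total now 32
augment #5: 0→10→2→13→6 bottleneck 13, total now 45
augment #6: 0→10→8→3→6 bottleneck 13, total now 58
augment #7: 0→12→2→13→6 bottleneck 4, total now 62
augment #8: 0→7→9→12→2→13→6 bottleneck 1, total now 63

Maximum flow value: 63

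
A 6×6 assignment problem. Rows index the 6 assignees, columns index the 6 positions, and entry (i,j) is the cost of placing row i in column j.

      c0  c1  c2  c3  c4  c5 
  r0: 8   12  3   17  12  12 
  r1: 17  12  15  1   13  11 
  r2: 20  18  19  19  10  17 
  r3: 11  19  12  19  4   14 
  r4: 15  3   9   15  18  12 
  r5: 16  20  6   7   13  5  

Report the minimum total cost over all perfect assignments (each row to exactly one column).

optimal assignment: row0→col2 (cost 3), row1→col3 (cost 1), row2→col4 (cost 10), row3→col0 (cost 11), row4→col1 (cost 3), row5→col5 (cost 5)
total = 3 + 1 + 10 + 11 + 3 + 5 = 33

Minimum assignment cost: 33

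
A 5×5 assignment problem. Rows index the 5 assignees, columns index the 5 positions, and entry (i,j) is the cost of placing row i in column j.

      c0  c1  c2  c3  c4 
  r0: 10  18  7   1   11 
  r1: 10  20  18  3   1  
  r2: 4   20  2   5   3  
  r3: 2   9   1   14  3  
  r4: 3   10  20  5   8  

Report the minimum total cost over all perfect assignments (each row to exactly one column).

Minimum assignment cost: 16

one of 2 optimal assignments: row0→col3 (cost 1), row1→col4 (cost 1), row2→col2 (cost 2), row3→col0 (cost 2), row4→col1 (cost 10)
total = 1 + 1 + 2 + 2 + 10 = 16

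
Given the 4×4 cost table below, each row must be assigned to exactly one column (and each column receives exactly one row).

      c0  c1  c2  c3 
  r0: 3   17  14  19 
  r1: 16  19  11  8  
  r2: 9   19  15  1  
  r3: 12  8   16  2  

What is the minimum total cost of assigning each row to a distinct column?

optimal assignment: row0→col0 (cost 3), row1→col2 (cost 11), row2→col3 (cost 1), row3→col1 (cost 8)
total = 3 + 11 + 1 + 8 = 23

Minimum assignment cost: 23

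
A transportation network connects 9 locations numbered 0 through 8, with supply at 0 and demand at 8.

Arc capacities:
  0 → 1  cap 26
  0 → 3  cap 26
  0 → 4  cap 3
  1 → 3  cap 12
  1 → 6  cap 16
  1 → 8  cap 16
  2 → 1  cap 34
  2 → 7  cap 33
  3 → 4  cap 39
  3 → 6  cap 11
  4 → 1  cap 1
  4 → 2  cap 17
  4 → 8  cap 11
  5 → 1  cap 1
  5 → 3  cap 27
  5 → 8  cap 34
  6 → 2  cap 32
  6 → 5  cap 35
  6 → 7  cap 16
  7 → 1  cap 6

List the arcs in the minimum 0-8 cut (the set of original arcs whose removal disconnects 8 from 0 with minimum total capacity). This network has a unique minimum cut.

augment #1: 0→1→8 push 16
augment #2: 0→4→8 push 3
augment #3: 0→3→4→8 push 8
augment #4: 0→1→6→5→8 push 10
augment #5: 0→3→6→5→8 push 11
augment #6: 0→3→4→1→6→5→8 push 1
augment #7: 0→3→4→2→1→6→5→8 push 5
max flow = 54; residual-reachable set from 0 gives S-side
cut edges (S→T): {(1,6), (1,8), (3,6), (4,8)} total cap 54

Min-cut arcs: {(1,6), (1,8), (3,6), (4,8)} (total capacity 54)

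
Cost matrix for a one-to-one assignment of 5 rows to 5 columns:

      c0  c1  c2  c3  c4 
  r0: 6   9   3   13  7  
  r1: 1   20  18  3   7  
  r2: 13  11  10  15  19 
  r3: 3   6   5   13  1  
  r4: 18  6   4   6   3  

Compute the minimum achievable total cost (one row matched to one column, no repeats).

optimal assignment: row0→col2 (cost 3), row1→col0 (cost 1), row2→col1 (cost 11), row3→col4 (cost 1), row4→col3 (cost 6)
total = 3 + 1 + 11 + 1 + 6 = 22

Minimum assignment cost: 22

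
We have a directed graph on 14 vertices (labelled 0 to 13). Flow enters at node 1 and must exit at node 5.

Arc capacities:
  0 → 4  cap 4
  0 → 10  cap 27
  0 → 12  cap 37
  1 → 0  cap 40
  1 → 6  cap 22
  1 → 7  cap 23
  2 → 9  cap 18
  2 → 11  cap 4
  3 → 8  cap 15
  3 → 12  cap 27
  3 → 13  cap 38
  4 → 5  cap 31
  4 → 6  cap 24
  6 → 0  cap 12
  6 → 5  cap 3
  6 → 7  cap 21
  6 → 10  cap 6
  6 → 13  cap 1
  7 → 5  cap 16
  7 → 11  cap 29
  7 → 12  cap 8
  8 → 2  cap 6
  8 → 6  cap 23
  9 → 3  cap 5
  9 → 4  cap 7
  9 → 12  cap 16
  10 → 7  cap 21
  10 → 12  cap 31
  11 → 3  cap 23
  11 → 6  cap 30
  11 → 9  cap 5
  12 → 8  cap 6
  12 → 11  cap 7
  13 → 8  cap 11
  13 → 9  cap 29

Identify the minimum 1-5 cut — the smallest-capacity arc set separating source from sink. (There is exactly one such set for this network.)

Min-cut arcs: {(0,4), (6,5), (7,5), (9,4)} (total capacity 30)

augment #1: 1→6→5 push 3
augment #2: 1→7→5 push 16
augment #3: 1→0→4→5 push 4
augment #4: 1→6→13→9→4→5 push 1
augment #5: 1→7→11→9→4→5 push 5
augment #6: 1→0→12→8→2→9→4→5 push 1
max flow = 30; residual-reachable set from 1 gives S-side
cut edges (S→T): {(0,4), (6,5), (7,5), (9,4)} total cap 30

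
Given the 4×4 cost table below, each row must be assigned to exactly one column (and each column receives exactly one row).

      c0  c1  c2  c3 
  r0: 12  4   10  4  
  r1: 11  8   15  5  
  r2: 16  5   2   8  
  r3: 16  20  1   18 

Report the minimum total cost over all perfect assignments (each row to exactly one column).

optimal assignment: row0→col3 (cost 4), row1→col0 (cost 11), row2→col1 (cost 5), row3→col2 (cost 1)
total = 4 + 11 + 5 + 1 = 21

Minimum assignment cost: 21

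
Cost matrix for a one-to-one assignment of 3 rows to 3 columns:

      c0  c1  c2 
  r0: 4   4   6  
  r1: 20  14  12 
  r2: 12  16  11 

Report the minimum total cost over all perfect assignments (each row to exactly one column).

Minimum assignment cost: 28

optimal assignment: row0→col1 (cost 4), row1→col2 (cost 12), row2→col0 (cost 12)
total = 4 + 12 + 12 = 28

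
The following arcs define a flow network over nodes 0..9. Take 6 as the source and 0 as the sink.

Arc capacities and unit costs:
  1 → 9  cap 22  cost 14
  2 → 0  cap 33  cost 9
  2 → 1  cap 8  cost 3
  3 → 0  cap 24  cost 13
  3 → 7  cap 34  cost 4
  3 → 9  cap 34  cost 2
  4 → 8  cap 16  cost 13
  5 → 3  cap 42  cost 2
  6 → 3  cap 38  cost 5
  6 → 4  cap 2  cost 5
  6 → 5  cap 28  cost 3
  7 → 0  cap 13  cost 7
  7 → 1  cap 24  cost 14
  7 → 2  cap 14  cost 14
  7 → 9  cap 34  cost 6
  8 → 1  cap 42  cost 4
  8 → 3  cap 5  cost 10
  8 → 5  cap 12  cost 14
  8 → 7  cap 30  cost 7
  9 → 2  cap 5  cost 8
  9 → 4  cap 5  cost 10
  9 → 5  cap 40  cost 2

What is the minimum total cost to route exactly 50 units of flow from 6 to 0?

shortest-cost path #1: 6→3→7→0 push 13 @ unit cost 16 (adds 208)
shortest-cost path #2: 6→3→0 push 24 @ unit cost 18 (adds 432)
shortest-cost path #3: 6→3→9→2→0 push 1 @ unit cost 24 (adds 24)
shortest-cost path #4: 6→5→3→9→2→0 push 4 @ unit cost 24 (adds 96)
shortest-cost path #5: 6→5→3→7→2→0 push 8 @ unit cost 32 (adds 256)
total cost = 1016

Minimum cost for 50 units: 1016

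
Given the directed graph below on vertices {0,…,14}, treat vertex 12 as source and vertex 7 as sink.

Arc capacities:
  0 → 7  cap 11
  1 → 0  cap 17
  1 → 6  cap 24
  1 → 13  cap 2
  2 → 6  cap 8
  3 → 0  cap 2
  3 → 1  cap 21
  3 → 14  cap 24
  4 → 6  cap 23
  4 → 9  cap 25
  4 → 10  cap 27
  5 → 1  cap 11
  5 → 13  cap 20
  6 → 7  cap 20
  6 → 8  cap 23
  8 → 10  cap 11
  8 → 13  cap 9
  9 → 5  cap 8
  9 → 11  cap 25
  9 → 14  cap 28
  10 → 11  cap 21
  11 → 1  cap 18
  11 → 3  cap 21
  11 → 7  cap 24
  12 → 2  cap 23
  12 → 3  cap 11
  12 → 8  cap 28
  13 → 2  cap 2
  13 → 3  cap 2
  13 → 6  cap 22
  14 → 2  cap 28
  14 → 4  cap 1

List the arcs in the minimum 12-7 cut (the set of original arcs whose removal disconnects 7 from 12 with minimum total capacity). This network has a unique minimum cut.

augment #1: 12→2→6→7 push 8
augment #2: 12→3→0→7 push 2
augment #3: 12→3→1→0→7 push 9
augment #4: 12→8→10→11→7 push 11
augment #5: 12→8→13→6→7 push 9
max flow = 39; residual-reachable set from 12 gives S-side
cut edges (S→T): {(2,6), (8,10), (8,13), (12,3)} total cap 39

Min-cut arcs: {(2,6), (8,10), (8,13), (12,3)} (total capacity 39)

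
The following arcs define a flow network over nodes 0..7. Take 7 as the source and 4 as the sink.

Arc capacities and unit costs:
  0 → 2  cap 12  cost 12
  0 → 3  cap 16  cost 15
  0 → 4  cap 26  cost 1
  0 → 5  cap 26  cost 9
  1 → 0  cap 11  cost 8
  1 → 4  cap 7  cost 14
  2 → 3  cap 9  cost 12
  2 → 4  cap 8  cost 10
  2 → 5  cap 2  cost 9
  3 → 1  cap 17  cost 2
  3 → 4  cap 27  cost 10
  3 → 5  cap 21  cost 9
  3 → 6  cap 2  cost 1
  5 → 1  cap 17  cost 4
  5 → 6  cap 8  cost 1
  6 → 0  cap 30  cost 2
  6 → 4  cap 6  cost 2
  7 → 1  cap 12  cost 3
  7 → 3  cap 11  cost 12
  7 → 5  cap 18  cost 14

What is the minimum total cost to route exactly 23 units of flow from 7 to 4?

Minimum cost for 23 units: 341

shortest-cost path #1: 7→1→0→4 push 11 @ unit cost 12 (adds 132)
shortest-cost path #2: 7→3→6→4 push 2 @ unit cost 15 (adds 30)
shortest-cost path #3: 7→1→4 push 1 @ unit cost 17 (adds 17)
shortest-cost path #4: 7→5→6→4 push 4 @ unit cost 17 (adds 68)
shortest-cost path #5: 7→5→6→0→4 push 4 @ unit cost 18 (adds 72)
shortest-cost path #6: 7→3→4 push 1 @ unit cost 22 (adds 22)
total cost = 341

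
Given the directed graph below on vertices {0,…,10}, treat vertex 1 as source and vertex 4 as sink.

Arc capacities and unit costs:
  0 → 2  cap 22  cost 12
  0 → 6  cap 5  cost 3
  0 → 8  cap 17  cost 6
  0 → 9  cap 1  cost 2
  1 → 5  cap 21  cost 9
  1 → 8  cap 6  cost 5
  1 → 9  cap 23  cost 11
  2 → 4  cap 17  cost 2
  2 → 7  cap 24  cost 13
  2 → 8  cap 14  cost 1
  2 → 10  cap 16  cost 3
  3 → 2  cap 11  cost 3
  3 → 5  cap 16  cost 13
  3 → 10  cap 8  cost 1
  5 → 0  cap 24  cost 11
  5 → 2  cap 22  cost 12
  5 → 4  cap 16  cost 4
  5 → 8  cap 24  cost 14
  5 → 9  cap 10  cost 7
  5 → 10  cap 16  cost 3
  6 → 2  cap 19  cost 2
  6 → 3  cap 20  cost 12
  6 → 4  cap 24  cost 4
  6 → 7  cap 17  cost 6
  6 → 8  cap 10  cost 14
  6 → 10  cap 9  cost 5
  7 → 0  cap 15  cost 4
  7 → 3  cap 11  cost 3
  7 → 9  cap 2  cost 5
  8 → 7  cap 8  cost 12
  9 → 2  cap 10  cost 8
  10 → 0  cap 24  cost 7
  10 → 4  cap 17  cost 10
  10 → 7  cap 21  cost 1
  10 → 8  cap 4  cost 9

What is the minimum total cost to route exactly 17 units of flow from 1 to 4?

Minimum cost for 17 units: 229

shortest-cost path #1: 1→5→4 push 16 @ unit cost 13 (adds 208)
shortest-cost path #2: 1→9→2→4 push 1 @ unit cost 21 (adds 21)
total cost = 229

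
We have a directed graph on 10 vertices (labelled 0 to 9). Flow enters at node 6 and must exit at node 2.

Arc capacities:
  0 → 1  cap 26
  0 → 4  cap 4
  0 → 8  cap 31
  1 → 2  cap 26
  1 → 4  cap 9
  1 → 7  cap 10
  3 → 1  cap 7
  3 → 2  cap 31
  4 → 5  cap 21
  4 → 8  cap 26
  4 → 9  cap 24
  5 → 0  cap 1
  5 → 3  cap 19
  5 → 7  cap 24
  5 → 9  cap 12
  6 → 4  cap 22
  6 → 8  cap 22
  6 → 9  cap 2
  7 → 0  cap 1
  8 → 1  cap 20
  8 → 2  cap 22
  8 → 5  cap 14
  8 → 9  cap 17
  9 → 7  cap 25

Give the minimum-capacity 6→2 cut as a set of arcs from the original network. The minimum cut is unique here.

augment #1: 6→8→2 push 22
augment #2: 6→4→5→3→2 push 19
augment #3: 6→4→8→1→2 push 3
augment #4: 6→9→7→0→1→2 push 1
max flow = 45; residual-reachable set from 6 gives S-side
cut edges (S→T): {(6,4), (6,8), (7,0)} total cap 45

Min-cut arcs: {(6,4), (6,8), (7,0)} (total capacity 45)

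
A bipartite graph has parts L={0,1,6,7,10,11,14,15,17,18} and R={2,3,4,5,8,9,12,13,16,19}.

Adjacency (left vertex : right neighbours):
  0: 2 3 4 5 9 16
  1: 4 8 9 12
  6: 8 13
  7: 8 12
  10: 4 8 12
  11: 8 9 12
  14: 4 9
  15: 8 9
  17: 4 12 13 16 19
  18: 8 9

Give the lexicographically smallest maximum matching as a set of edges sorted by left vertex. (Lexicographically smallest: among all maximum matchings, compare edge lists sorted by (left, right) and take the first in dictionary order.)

Lex-smallest maximum matching: {(0,2), (1,4), (6,13), (7,8), (10,12), (11,9), (17,16)}

|M| = 7 (so the lex-smallest maximum matching has 7 edges)
process left vertices in ascending order; for each, take the smallest-labelled available neighbour that still permits 7 edges overall, or leave it unmatched if none does
lex-smallest matching: {0-2, 1-4, 6-13, 7-8, 10-12, 11-9, 17-16}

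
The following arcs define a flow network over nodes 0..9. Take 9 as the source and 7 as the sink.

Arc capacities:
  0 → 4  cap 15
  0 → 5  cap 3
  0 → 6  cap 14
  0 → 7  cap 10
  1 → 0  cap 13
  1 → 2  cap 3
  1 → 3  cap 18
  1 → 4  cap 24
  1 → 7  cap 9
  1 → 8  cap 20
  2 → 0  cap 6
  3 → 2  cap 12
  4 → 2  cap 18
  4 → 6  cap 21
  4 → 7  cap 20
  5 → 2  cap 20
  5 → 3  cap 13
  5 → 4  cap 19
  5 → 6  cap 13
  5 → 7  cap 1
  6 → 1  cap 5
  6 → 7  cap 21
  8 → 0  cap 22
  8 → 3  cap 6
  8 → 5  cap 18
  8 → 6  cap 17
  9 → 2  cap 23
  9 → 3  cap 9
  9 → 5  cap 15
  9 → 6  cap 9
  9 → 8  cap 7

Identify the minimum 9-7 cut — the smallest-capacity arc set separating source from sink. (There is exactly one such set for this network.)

augment #1: 9→5→7 push 1
augment #2: 9→6→7 push 9
augment #3: 9→2→0→7 push 6
augment #4: 9→5→4→7 push 14
augment #5: 9→8→0→7 push 4
augment #6: 9→8→6→7 push 3
max flow = 37; residual-reachable set from 9 gives S-side
cut edges (S→T): {(2,0), (9,5), (9,6), (9,8)} total cap 37

Min-cut arcs: {(2,0), (9,5), (9,6), (9,8)} (total capacity 37)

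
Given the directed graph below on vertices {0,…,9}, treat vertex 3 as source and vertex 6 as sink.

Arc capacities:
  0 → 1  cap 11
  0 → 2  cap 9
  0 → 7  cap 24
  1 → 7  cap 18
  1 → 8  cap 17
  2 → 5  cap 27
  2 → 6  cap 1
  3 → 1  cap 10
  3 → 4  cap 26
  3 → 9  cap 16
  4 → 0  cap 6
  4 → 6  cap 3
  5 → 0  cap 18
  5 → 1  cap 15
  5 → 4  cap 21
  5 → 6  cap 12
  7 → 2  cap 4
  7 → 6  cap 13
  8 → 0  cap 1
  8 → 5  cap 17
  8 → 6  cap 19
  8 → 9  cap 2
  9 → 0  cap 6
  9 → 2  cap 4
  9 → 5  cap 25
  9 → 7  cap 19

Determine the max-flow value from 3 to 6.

augment #1: 3→4→6 bottleneck 3, total now 3
augment #2: 3→1→7→6 bottleneck 10, total now 13
augment #3: 3→9→2→6 bottleneck 1, total now 14
augment #4: 3→9→5→6 bottleneck 12, total now 26
augment #5: 3→9→7→6 bottleneck 3, total now 29
augment #6: 3→4→0→1→8→6 bottleneck 6, total now 35

Maximum flow value: 35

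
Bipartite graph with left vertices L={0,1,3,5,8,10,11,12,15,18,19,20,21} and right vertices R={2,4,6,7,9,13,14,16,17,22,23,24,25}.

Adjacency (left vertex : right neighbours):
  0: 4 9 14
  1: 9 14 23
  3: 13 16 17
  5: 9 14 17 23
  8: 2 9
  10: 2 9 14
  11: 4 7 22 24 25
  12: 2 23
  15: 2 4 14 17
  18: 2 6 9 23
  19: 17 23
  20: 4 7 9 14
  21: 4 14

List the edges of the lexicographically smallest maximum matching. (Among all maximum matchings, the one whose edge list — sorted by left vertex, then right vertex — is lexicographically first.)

|M| = 10 (so the lex-smallest maximum matching has 10 edges)
process left vertices in ascending order; for each, take the smallest-labelled available neighbour that still permits 10 edges overall, or leave it unmatched if none does
lex-smallest matching: {0-4, 1-9, 3-13, 5-14, 8-2, 11-22, 12-23, 15-17, 18-6, 20-7}

Lex-smallest maximum matching: {(0,4), (1,9), (3,13), (5,14), (8,2), (11,22), (12,23), (15,17), (18,6), (20,7)}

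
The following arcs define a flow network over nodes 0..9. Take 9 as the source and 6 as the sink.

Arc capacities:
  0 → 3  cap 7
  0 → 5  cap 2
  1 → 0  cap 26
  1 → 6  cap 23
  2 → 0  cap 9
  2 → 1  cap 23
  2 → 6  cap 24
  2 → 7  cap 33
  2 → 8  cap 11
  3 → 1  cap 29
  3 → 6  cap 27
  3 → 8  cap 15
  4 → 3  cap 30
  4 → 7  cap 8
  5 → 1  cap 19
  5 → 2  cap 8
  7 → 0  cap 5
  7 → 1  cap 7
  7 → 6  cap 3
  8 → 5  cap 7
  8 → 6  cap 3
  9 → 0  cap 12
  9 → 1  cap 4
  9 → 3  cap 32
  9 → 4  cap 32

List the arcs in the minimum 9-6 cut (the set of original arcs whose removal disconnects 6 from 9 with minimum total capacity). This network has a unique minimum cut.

augment #1: 9→1→6 push 4
augment #2: 9→3→6 push 27
augment #3: 9→3→1→6 push 5
augment #4: 9→4→7→6 push 3
augment #5: 9→0→3→1→6 push 7
augment #6: 9→0→5→1→6 push 2
augment #7: 9→4→3→1→6 push 5
augment #8: 9→4→3→8→6 push 3
augment #9: 9→4→3→1→5→2→6 push 2
augment #10: 9→4→3→8→5→2→6 push 6
max flow = 64; residual-reachable set from 9 gives S-side
cut edges (S→T): {(1,6), (3,6), (5,2), (7,6), (8,6)} total cap 64

Min-cut arcs: {(1,6), (3,6), (5,2), (7,6), (8,6)} (total capacity 64)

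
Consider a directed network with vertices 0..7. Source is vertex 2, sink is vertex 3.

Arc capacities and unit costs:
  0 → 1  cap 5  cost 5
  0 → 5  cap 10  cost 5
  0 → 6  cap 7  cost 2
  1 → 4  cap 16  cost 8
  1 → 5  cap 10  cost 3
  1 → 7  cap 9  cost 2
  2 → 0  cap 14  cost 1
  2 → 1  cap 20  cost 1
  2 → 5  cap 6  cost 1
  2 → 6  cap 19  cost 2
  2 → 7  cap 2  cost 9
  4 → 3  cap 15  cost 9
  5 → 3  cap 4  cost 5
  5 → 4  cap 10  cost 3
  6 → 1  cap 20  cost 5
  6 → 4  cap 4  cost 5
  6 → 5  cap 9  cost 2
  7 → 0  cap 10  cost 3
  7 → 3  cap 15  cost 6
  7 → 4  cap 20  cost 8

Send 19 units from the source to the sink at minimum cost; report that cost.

Minimum cost for 19 units: 193

shortest-cost path #1: 2→5→3 push 4 @ unit cost 6 (adds 24)
shortest-cost path #2: 2→1→7→3 push 9 @ unit cost 9 (adds 81)
shortest-cost path #3: 2→5→4→3 push 2 @ unit cost 13 (adds 26)
shortest-cost path #4: 2→7→3 push 2 @ unit cost 15 (adds 30)
shortest-cost path #5: 2→6→4→3 push 2 @ unit cost 16 (adds 32)
total cost = 193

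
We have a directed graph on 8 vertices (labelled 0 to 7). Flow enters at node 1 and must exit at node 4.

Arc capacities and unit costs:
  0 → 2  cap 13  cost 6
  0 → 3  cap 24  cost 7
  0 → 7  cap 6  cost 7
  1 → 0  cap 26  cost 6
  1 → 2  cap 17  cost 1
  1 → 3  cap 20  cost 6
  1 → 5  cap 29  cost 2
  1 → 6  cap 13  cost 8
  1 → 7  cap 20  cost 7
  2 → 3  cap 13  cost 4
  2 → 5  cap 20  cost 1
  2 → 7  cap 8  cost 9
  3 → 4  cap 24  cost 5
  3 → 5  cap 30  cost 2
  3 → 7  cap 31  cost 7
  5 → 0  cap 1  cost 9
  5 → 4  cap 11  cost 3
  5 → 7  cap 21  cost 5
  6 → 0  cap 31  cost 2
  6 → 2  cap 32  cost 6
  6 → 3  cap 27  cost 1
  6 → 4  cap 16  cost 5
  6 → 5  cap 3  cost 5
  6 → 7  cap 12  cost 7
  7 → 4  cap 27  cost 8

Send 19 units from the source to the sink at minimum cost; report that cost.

Minimum cost for 19 units: 135

shortest-cost path #1: 1→5→4 push 11 @ unit cost 5 (adds 55)
shortest-cost path #2: 1→2→3→4 push 8 @ unit cost 10 (adds 80)
total cost = 135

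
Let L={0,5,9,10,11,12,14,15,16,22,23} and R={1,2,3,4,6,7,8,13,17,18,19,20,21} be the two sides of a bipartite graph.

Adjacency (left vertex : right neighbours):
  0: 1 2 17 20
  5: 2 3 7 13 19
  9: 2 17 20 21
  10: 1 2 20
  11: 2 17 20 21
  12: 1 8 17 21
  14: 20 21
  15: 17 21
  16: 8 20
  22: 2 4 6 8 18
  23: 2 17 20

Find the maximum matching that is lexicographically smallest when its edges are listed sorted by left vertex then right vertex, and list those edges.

|M| = 8 (so the lex-smallest maximum matching has 8 edges)
process left vertices in ascending order; for each, take the smallest-labelled available neighbour that still permits 8 edges overall, or leave it unmatched if none does
lex-smallest matching: {0-1, 5-3, 9-2, 10-20, 11-17, 12-8, 14-21, 22-4}

Lex-smallest maximum matching: {(0,1), (5,3), (9,2), (10,20), (11,17), (12,8), (14,21), (22,4)}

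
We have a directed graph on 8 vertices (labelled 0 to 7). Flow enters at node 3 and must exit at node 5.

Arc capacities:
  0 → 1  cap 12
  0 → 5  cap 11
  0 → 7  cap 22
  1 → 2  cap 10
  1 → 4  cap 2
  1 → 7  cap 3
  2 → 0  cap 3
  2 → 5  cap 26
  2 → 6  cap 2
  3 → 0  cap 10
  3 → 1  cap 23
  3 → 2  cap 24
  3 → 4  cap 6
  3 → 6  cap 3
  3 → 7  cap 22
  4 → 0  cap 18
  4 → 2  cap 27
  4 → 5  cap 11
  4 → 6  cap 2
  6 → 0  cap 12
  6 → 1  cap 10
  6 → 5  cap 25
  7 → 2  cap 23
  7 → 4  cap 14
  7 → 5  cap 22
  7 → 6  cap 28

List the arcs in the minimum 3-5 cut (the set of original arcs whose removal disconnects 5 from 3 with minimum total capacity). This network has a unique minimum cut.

augment #1: 3→0→5 push 10
augment #2: 3→2→5 push 24
augment #3: 3→4→5 push 6
augment #4: 3→6→5 push 3
augment #5: 3→7→5 push 22
augment #6: 3→1→2→5 push 2
augment #7: 3→1→4→5 push 2
augment #8: 3→1→2→0→5 push 1
augment #9: 3→1→2→6→5 push 2
augment #10: 3→1→7→4→5 push 3
augment #11: 3→1→2→0→7→6→5 push 2
max flow = 77; residual-reachable set from 3 gives S-side
cut edges (S→T): {(1,4), (1,7), (2,0), (2,5), (2,6), (3,0), (3,4), (3,6), (3,7)} total cap 77

Min-cut arcs: {(1,4), (1,7), (2,0), (2,5), (2,6), (3,0), (3,4), (3,6), (3,7)} (total capacity 77)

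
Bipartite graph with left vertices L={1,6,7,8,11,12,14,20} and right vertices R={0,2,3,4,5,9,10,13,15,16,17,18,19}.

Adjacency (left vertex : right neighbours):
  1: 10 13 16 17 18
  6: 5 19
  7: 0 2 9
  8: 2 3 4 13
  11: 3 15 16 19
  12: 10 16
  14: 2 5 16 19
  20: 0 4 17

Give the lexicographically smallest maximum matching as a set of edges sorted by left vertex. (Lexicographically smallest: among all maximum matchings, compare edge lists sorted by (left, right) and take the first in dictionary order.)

|M| = 8 (so the lex-smallest maximum matching has 8 edges)
process left vertices in ascending order; for each, take the smallest-labelled available neighbour that still permits 8 edges overall, or leave it unmatched if none does
lex-smallest matching: {1-10, 6-5, 7-0, 8-2, 11-3, 12-16, 14-19, 20-4}

Lex-smallest maximum matching: {(1,10), (6,5), (7,0), (8,2), (11,3), (12,16), (14,19), (20,4)}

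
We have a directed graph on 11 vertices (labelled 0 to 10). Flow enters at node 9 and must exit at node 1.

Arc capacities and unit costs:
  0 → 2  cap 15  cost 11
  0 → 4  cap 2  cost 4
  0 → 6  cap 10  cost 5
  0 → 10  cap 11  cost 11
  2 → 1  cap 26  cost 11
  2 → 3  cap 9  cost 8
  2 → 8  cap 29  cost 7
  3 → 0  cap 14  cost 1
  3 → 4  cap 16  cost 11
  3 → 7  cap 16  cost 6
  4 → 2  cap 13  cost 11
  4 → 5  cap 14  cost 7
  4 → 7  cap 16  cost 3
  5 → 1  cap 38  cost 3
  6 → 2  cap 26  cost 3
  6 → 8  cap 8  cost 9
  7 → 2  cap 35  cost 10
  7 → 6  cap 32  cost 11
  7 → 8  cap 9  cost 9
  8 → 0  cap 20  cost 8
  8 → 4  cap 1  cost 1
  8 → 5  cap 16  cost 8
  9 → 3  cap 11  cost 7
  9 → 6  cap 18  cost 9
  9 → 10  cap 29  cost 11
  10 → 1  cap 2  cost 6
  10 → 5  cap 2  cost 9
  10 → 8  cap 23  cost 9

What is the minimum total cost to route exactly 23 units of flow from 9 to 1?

Minimum cost for 23 units: 515

shortest-cost path #1: 9→10→1 push 2 @ unit cost 17 (adds 34)
shortest-cost path #2: 9→3→0→4→5→1 push 2 @ unit cost 22 (adds 44)
shortest-cost path #3: 9→10→5→1 push 2 @ unit cost 23 (adds 46)
shortest-cost path #4: 9→6→2→1 push 17 @ unit cost 23 (adds 391)
total cost = 515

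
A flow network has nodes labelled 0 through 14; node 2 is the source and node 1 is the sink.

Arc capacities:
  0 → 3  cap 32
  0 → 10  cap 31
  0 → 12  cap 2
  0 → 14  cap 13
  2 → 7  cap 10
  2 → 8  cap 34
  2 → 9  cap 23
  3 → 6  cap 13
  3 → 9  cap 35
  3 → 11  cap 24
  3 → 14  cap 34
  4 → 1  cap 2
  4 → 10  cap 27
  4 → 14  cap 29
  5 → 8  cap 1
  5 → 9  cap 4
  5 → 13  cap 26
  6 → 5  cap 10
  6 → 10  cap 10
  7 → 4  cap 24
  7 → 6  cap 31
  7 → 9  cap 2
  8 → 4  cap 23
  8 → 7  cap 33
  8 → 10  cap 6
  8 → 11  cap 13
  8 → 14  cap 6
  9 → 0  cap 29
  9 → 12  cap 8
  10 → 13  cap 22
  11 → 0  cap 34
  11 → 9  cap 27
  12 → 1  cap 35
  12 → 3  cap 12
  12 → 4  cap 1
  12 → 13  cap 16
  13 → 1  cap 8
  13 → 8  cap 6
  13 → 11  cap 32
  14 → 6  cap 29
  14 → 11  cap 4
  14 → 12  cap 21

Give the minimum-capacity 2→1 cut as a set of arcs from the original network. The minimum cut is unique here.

augment #1: 2→7→4→1 push 2
augment #2: 2→9→12→1 push 8
augment #3: 2→8→10→13→1 push 6
augment #4: 2→8→14→12→1 push 6
augment #5: 2→9→0→12→1 push 2
augment #6: 2→7→4→10→13→1 push 2
augment #7: 2→7→4→14→12→1 push 6
augment #8: 2→8→4→14→12→1 push 9
max flow = 41; residual-reachable set from 2 gives S-side
cut edges (S→T): {(0,12), (4,1), (9,12), (13,1), (14,12)} total cap 41

Min-cut arcs: {(0,12), (4,1), (9,12), (13,1), (14,12)} (total capacity 41)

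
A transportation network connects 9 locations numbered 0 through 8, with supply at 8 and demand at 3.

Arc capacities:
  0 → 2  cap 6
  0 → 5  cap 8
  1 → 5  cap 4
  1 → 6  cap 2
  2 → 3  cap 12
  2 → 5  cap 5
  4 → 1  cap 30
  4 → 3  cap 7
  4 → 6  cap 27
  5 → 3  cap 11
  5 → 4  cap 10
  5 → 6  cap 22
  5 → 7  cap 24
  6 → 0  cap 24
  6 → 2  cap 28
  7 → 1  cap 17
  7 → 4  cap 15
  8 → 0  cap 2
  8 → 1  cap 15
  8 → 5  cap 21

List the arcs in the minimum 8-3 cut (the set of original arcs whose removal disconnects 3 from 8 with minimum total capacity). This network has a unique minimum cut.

augment #1: 8→5→3 push 11
augment #2: 8→0→2→3 push 2
augment #3: 8→5→4→3 push 7
augment #4: 8→1→6→2→3 push 2
augment #5: 8→5→6→2→3 push 3
augment #6: 8→1→5→6→2→3 push 4
max flow = 29; residual-reachable set from 8 gives S-side
cut edges (S→T): {(1,5), (1,6), (8,0), (8,5)} total cap 29

Min-cut arcs: {(1,5), (1,6), (8,0), (8,5)} (total capacity 29)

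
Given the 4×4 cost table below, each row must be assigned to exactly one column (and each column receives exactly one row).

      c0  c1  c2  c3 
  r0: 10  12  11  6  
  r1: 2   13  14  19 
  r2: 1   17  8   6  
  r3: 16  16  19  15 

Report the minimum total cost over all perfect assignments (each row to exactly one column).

Minimum assignment cost: 32

optimal assignment: row0→col3 (cost 6), row1→col0 (cost 2), row2→col2 (cost 8), row3→col1 (cost 16)
total = 6 + 2 + 8 + 16 = 32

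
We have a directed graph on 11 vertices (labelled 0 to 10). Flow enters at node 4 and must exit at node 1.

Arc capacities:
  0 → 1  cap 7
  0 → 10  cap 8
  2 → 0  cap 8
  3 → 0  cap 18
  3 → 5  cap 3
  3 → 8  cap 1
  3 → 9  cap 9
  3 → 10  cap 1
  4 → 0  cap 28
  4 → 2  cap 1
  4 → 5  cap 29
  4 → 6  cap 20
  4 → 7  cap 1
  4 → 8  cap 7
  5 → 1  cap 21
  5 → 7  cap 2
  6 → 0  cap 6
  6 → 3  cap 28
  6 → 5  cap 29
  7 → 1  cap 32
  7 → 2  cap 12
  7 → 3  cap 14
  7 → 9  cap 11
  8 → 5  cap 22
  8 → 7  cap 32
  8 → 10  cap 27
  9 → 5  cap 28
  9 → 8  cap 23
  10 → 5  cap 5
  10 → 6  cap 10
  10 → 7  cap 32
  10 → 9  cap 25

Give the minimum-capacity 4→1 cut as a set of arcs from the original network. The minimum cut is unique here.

augment #1: 4→0→1 push 7
augment #2: 4→5→1 push 21
augment #3: 4→7→1 push 1
augment #4: 4→5→7→1 push 2
augment #5: 4→8→7→1 push 7
augment #6: 4→0→10→7→1 push 8
augment #7: 4→6→3→8→7→1 push 1
augment #8: 4→6→3→10→7→1 push 1
augment #9: 4→6→3→9→8→7→1 push 9
max flow = 57; residual-reachable set from 4 gives S-side
cut edges (S→T): {(0,1), (0,10), (3,8), (3,9), (3,10), (4,7), (4,8), (5,1), (5,7)} total cap 57

Min-cut arcs: {(0,1), (0,10), (3,8), (3,9), (3,10), (4,7), (4,8), (5,1), (5,7)} (total capacity 57)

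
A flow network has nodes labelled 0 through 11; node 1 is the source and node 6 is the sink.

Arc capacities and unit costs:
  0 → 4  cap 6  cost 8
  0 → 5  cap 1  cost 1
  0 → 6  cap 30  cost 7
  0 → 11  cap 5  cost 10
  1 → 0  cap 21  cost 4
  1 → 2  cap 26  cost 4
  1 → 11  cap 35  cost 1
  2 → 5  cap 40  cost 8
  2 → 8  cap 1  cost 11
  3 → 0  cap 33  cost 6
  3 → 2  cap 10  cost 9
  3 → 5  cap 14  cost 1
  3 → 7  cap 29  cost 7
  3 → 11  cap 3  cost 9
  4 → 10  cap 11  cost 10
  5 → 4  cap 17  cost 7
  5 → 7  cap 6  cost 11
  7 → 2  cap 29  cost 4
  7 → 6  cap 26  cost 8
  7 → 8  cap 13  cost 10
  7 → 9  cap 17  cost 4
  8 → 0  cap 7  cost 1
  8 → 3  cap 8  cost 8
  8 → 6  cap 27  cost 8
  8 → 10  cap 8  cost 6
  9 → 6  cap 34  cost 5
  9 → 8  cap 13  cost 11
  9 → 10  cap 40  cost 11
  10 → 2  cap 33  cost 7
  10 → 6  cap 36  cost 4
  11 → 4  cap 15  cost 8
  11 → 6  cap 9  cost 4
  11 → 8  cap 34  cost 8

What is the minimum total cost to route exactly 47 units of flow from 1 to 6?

shortest-cost path #1: 1→11→6 push 9 @ unit cost 5 (adds 45)
shortest-cost path #2: 1→0→6 push 21 @ unit cost 11 (adds 231)
shortest-cost path #3: 1→11→8→6 push 17 @ unit cost 17 (adds 289)
total cost = 565

Minimum cost for 47 units: 565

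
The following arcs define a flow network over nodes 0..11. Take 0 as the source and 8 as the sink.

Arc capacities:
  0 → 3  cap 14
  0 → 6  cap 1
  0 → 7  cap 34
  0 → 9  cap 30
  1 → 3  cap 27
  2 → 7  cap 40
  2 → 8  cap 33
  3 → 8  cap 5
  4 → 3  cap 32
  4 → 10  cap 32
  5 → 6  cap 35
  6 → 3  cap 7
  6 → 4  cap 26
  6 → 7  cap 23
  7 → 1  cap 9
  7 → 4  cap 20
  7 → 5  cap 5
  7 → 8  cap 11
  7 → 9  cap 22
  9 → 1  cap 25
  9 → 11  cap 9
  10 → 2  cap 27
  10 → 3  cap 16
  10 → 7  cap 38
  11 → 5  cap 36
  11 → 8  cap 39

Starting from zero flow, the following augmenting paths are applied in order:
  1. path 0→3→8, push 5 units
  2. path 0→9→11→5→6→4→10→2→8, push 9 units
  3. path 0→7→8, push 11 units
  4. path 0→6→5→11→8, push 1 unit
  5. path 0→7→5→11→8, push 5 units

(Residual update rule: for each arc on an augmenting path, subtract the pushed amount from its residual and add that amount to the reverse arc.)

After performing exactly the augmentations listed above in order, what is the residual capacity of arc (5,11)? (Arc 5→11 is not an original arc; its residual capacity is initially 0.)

after path 1 (0→3→8, push 5): res(5,11)=0
after path 2 (0→9→11→5→6→4→10→2→8, push 9): res(5,11)=9
after path 3 (0→7→8, push 11): res(5,11)=9
after path 4 (0→6→5→11→8, push 1): res(5,11)=8
after path 5 (0→7→5→11→8, push 5): res(5,11)=3

Residual capacity of (5,11): 3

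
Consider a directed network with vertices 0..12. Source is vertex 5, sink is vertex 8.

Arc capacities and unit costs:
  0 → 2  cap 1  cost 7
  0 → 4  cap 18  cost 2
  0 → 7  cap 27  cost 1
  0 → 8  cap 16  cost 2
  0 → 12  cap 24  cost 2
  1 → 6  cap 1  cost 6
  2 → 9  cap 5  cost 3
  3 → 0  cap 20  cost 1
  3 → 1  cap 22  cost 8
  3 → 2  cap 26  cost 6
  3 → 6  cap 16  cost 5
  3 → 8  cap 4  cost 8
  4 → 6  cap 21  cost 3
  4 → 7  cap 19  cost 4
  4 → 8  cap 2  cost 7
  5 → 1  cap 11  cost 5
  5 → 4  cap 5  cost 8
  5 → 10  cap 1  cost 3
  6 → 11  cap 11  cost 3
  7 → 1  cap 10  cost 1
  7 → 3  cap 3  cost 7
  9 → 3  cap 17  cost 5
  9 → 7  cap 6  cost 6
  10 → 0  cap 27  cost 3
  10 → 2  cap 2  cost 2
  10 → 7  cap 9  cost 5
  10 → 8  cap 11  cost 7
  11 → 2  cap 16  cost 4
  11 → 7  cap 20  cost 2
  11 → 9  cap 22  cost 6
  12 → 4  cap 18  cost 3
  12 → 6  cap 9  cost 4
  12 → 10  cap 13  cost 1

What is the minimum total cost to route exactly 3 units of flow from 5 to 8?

shortest-cost path #1: 5→10→0→8 push 1 @ unit cost 8 (adds 8)
shortest-cost path #2: 5→4→8 push 2 @ unit cost 15 (adds 30)
total cost = 38

Minimum cost for 3 units: 38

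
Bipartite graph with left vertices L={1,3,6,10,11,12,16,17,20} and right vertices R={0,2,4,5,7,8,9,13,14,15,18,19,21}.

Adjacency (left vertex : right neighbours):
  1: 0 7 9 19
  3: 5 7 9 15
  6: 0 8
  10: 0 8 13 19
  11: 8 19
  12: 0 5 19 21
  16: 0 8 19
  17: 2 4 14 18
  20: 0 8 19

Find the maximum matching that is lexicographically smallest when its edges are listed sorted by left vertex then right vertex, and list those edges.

Lex-smallest maximum matching: {(1,7), (3,5), (6,0), (10,13), (11,8), (12,21), (16,19), (17,2)}

|M| = 8 (so the lex-smallest maximum matching has 8 edges)
process left vertices in ascending order; for each, take the smallest-labelled available neighbour that still permits 8 edges overall, or leave it unmatched if none does
lex-smallest matching: {1-7, 3-5, 6-0, 10-13, 11-8, 12-21, 16-19, 17-2}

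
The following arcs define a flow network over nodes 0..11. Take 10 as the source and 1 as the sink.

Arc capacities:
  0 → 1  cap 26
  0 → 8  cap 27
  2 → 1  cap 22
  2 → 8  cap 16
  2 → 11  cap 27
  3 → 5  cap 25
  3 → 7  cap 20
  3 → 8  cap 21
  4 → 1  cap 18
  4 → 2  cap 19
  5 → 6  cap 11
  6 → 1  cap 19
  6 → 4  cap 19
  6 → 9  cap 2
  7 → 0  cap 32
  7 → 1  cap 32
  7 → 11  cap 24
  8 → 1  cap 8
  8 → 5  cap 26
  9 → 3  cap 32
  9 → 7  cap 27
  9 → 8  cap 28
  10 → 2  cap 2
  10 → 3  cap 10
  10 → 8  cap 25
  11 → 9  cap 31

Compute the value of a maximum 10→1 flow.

augment #1: 10→2→1 bottleneck 2, total now 2
augment #2: 10→8→1 bottleneck 8, total now 10
augment #3: 10→3→7→1 bottleneck 10, total now 20
augment #4: 10→8→5→6→1 bottleneck 11, total now 31

Maximum flow value: 31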